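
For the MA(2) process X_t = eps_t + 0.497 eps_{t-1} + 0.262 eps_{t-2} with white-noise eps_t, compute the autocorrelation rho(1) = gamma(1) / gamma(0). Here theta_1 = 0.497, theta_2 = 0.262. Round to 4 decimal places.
\rho(1) = 0.4767

For an MA(q) process with theta_0 = 1, the autocovariance is
  gamma(k) = sigma^2 * sum_{i=0..q-k} theta_i * theta_{i+k},
and rho(k) = gamma(k) / gamma(0). Sigma^2 cancels.
  numerator   = (1)*(0.497) + (0.497)*(0.262) = 0.627214.
  denominator = (1)^2 + (0.497)^2 + (0.262)^2 = 1.315653.
  rho(1) = 0.627214 / 1.315653 = 0.4767.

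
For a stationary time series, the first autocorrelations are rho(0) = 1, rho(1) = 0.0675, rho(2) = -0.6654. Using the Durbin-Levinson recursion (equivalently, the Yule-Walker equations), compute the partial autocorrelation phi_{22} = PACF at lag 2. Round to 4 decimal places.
\phi_{22} = -0.6730

The PACF at lag k is phi_{kk}, the last component of the solution
to the Yule-Walker system G_k phi = r_k where
  (G_k)_{ij} = rho(|i - j|), (r_k)_i = rho(i), i,j = 1..k.
Equivalently, Durbin-Levinson gives phi_{kk} iteratively:
  phi_{11} = rho(1)
  phi_{kk} = [rho(k) - sum_{j=1..k-1} phi_{k-1,j} rho(k-j)]
            / [1 - sum_{j=1..k-1} phi_{k-1,j} rho(j)],
  phi_{k,j} = phi_{k-1,j} - phi_{kk} phi_{k-1,k-j},  j = 1..k-1.
Step k = 1:
  phi_11 = rho(1) = 0.0675.
Step k = 2:
  phi_22 = [rho(2) - phi_11 rho(1)] / [1 - phi_11 rho(1)] = [-0.6654 - (0.0675)(0.0675)] / [1 - (0.0675)(0.0675)]
         = -0.66995625 / 0.99544375 = -0.673.
Therefore phi_{22} = -0.6730.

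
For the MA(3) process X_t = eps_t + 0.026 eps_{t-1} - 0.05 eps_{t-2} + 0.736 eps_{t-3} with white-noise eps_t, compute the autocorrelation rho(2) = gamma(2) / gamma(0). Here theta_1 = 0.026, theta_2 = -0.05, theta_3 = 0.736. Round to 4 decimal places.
\rho(2) = -0.0200

For an MA(q) process with theta_0 = 1, the autocovariance is
  gamma(k) = sigma^2 * sum_{i=0..q-k} theta_i * theta_{i+k},
and rho(k) = gamma(k) / gamma(0). Sigma^2 cancels.
  numerator   = (1)*(-0.05) + (0.026)*(0.736) = -0.030864.
  denominator = (1)^2 + (0.026)^2 + (-0.05)^2 + (0.736)^2 = 1.544872.
  rho(2) = -0.030864 / 1.544872 = -0.0200.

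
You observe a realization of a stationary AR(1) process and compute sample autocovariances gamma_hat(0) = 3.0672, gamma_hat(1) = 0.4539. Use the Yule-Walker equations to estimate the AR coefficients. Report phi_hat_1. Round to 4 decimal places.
\hat\phi_{1} = 0.1480

The Yule-Walker equations for an AR(p) process read, in matrix form,
  Gamma_p phi = r_p,   with   (Gamma_p)_{ij} = gamma(|i - j|),
                       (r_p)_i = gamma(i),   i,j = 1..p.
Substitute the sample gammas (Toeplitz matrix and right-hand side of size 1):
  Gamma_p = [[3.0672]]
  r_p     = [0.4539]
With p = 1 this is the single equation gamma(0) phi_1 = gamma(1):
  phi_hat_1 = gamma(1) / gamma(0) = 0.4539 / 3.0672 = 0.1480.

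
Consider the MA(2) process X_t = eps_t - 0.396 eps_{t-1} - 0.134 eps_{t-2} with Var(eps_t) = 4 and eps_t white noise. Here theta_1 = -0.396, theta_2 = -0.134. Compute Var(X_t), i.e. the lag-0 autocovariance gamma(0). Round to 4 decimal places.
\gamma(0) = 4.6991

For an MA(q) process X_t = eps_t + sum_i theta_i eps_{t-i} with
Var(eps_t) = sigma^2, the variance is
  gamma(0) = sigma^2 * (1 + sum_i theta_i^2).
  sum_i theta_i^2 = (-0.396)^2 + (-0.134)^2 = 0.156816 + 0.017956 = 0.174772.
  gamma(0) = 4 * (1 + 0.174772) = 4 * 1.174772 = 4.699088, which rounds to 4.6991.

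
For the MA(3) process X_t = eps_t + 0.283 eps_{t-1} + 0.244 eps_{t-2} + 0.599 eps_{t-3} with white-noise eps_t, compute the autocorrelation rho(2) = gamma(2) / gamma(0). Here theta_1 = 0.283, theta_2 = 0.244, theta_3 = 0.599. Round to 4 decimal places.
\rho(2) = 0.2760

For an MA(q) process with theta_0 = 1, the autocovariance is
  gamma(k) = sigma^2 * sum_{i=0..q-k} theta_i * theta_{i+k},
and rho(k) = gamma(k) / gamma(0). Sigma^2 cancels.
  numerator   = (1)*(0.244) + (0.283)*(0.599) = 0.413517.
  denominator = (1)^2 + (0.283)^2 + (0.244)^2 + (0.599)^2 = 1.498426.
  rho(2) = 0.413517 / 1.498426 = 0.2760.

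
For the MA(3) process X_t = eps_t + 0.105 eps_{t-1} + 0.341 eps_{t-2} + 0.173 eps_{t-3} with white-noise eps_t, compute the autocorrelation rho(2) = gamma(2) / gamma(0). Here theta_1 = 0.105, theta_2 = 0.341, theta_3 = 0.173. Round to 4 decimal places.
\rho(2) = 0.3104

For an MA(q) process with theta_0 = 1, the autocovariance is
  gamma(k) = sigma^2 * sum_{i=0..q-k} theta_i * theta_{i+k},
and rho(k) = gamma(k) / gamma(0). Sigma^2 cancels.
  numerator   = (1)*(0.341) + (0.105)*(0.173) = 0.359165.
  denominator = (1)^2 + (0.105)^2 + (0.341)^2 + (0.173)^2 = 1.157235.
  rho(2) = 0.359165 / 1.157235 = 0.3104.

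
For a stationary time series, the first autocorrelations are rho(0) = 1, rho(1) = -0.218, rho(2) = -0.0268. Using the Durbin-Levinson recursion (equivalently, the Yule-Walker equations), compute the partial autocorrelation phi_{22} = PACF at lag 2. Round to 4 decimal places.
\phi_{22} = -0.0780

The PACF at lag k is phi_{kk}, the last component of the solution
to the Yule-Walker system G_k phi = r_k where
  (G_k)_{ij} = rho(|i - j|), (r_k)_i = rho(i), i,j = 1..k.
Equivalently, Durbin-Levinson gives phi_{kk} iteratively:
  phi_{11} = rho(1)
  phi_{kk} = [rho(k) - sum_{j=1..k-1} phi_{k-1,j} rho(k-j)]
            / [1 - sum_{j=1..k-1} phi_{k-1,j} rho(j)],
  phi_{k,j} = phi_{k-1,j} - phi_{kk} phi_{k-1,k-j},  j = 1..k-1.
Step k = 1:
  phi_11 = rho(1) = -0.218.
Step k = 2:
  phi_22 = [rho(2) - phi_11 rho(1)] / [1 - phi_11 rho(1)] = [-0.0268 - (-0.218)(-0.218)] / [1 - (-0.218)(-0.218)]
         = -0.074324 / 0.952476 = -0.078.
Therefore phi_{22} = -0.0780.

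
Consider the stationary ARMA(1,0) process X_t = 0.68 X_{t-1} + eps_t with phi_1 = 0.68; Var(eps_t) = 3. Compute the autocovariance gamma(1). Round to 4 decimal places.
\gamma(1) = 3.7946

Multiply the model equation by X_{t-k} and take expectations. With theta_0 = psi_0 = 1 and psi_j the MA(infinity) weights, this gives
  gamma(k) - sum_i phi_i gamma(k-i) = c_k,
  c_k = sigma^2 * sum_{j=k..q} theta_j psi_{j-k}   (c_k = 0 for k > q),
using gamma(-m) = gamma(m).
Pure AR (q = 0): c_0 = sigma^2 = 3, c_k = 0 for k >= 1.
Equations for k = 0 and k = 1 (AR order 1):
  gamma(0) = phi_1 gamma(1) + c_0
  gamma(1) = phi_1 gamma(0) + c_1
Substituting the second into the first: gamma(0) (1 - phi_1^2) = c_0 + phi_1 c_1, so
  gamma(0) = c_0 / (1 - phi_1^2) = 3 / (1 - (0.68)^2) = 3 / 0.5376 = 5.580357.
  gamma(1) = phi_1 gamma(0) = (0.68)(5.580357) = 3.794643.
Therefore gamma(1) = 3.7946 (to 4 decimal places).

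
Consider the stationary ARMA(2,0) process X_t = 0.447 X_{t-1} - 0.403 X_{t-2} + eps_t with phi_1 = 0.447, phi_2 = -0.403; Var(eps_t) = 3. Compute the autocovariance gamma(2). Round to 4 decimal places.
\gamma(2) = -1.0388

Multiply the model equation by X_{t-k} and take expectations. With theta_0 = psi_0 = 1 and psi_j the MA(infinity) weights, this gives
  gamma(k) - sum_i phi_i gamma(k-i) = c_k,
  c_k = sigma^2 * sum_{j=k..q} theta_j psi_{j-k}   (c_k = 0 for k > q),
using gamma(-m) = gamma(m).
Pure AR (q = 0): c_0 = sigma^2 = 3, c_k = 0 for k >= 1.
Equations for k = 0, 1, 2 (AR order 2, c_2 = 0):
  (E0) gamma(0) = phi_1 gamma(1) + phi_2 gamma(2) + c_0
  (E1) gamma(1) = phi_1 gamma(0) + phi_2 gamma(1) + c_1
  (E2) gamma(2) = phi_1 gamma(1) + phi_2 gamma(0)
From (E1): gamma(1) = A gamma(0) + B with
  A = phi_1 / (1 - phi_2) = 0.447 / 1.403 = 0.318603,   B = c_1 / (1 - phi_2) = 0 / 1.403 = 0.
Insert (E2) into (E0): gamma(0) (1 - phi_2^2) = phi_1 (1 + phi_2) gamma(1) + c_0.
  phi_1 (1 + phi_2) = (0.447)(0.597) = 0.266859,   1 - phi_2^2 = 0.837591.
Replace gamma(1) by A gamma(0) + B and collect gamma(0):
  gamma(0) [0.837591 - (0.266859)(0.318603)] = c_0 = 3
  gamma(0) * 0.752569 = 3
  gamma(0) = 3 / 0.752569 = 3.986346.
  gamma(1) = A gamma(0) = (0.318603)(3.986346) = 1.270062.
  gamma(2) = phi_1 gamma(1) + phi_2 gamma(0) = (0.447)(1.270062) + (-0.403)(3.986346) = -1.03878.
Therefore gamma(2) = -1.0388 (to 4 decimal places).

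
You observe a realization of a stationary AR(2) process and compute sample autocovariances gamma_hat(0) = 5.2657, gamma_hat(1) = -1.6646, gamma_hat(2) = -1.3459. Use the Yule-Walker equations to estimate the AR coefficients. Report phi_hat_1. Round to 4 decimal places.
\hat\phi_{1} = -0.4410

The Yule-Walker equations for an AR(p) process read, in matrix form,
  Gamma_p phi = r_p,   with   (Gamma_p)_{ij} = gamma(|i - j|),
                       (r_p)_i = gamma(i),   i,j = 1..p.
Substitute the sample gammas (Toeplitz matrix and right-hand side of size 2):
  Gamma_p = [[5.2657, -1.6646], [-1.6646, 5.2657]]
  r_p     = [-1.6646, -1.3459]
Written out:
  5.2657 phi_1 - 1.6646 phi_2 = -1.6646
  -1.6646 phi_1 + 5.2657 phi_2 = -1.3459
Solve by Cramer's rule:
  det = gamma(0)^2 - gamma(1)^2 = (5.2657)^2 - (-1.6646)^2 = 27.72759649 - 2.77089316 = 24.95670333
  phi_hat_1 = [gamma(1) gamma(0) - gamma(1) gamma(2)] / det = [(-1.6646)(5.2657) - (-1.6646)(-1.3459)] / 24.95670333 = -11.00566936 / 24.95670333 = -0.441
  phi_hat_2 = [gamma(0) gamma(2) - gamma(1)^2] / det = [(5.2657)(-1.3459) - (-1.6646)^2] / 24.95670333 = -9.85799879 / 24.95670333 = -0.395
So phi_hat = [-0.4410, -0.3950].
Therefore phi_hat_1 = -0.4410.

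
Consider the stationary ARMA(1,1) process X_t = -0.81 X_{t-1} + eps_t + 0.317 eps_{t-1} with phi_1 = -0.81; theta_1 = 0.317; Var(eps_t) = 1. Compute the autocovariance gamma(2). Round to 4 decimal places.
\gamma(2) = 0.8630

Multiply the model equation by X_{t-k} and take expectations. With theta_0 = psi_0 = 1 and psi_j the MA(infinity) weights, this gives
  gamma(k) - sum_i phi_i gamma(k-i) = c_k,
  c_k = sigma^2 * sum_{j=k..q} theta_j psi_{j-k}   (c_k = 0 for k > q),
using gamma(-m) = gamma(m).
psi-weights needed (psi_j = theta_j + sum_i phi_i psi_{j-i}):
  psi_1 = theta_1 + phi_1 = 0.317 + (-0.81) = -0.493
Right-hand sides:
  c_0 = sigma^2 (1 + theta_1 psi_1) = 1 * (1 + (0.317)(-0.493)) = 1 * 0.843719 = 0.843719
  c_1 = sigma^2 theta_1 = 1 * (0.317) = 0.317
  c_2 = 0
Equations for k = 0 and k = 1 (AR order 1):
  gamma(0) = phi_1 gamma(1) + c_0
  gamma(1) = phi_1 gamma(0) + c_1
Substituting the second into the first: gamma(0) (1 - phi_1^2) = c_0 + phi_1 c_1, so
  gamma(0) = (c_0 + phi_1 c_1) / (1 - phi_1^2) = (0.843719 + (-0.81)(0.317)) / (1 - (-0.81)^2) = 0.586949 / 0.3439 = 1.706743.
  gamma(1) = phi_1 gamma(0) + c_1 = (-0.81)(1.706743) + (0.317) = -1.065462.
For k = 2 (> q): gamma(2) = phi_1 gamma(1) = (-0.81)(-1.065462) = 0.863024.
Therefore gamma(2) = 0.8630 (to 4 decimal places).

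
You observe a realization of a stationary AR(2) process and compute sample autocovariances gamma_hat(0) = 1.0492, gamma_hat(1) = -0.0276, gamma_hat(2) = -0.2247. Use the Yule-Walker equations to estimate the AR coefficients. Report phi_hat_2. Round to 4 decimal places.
\hat\phi_{2} = -0.2150

The Yule-Walker equations for an AR(p) process read, in matrix form,
  Gamma_p phi = r_p,   with   (Gamma_p)_{ij} = gamma(|i - j|),
                       (r_p)_i = gamma(i),   i,j = 1..p.
Substitute the sample gammas (Toeplitz matrix and right-hand side of size 2):
  Gamma_p = [[1.0492, -0.0276], [-0.0276, 1.0492]]
  r_p     = [-0.0276, -0.2247]
Written out:
  1.0492 phi_1 - 0.0276 phi_2 = -0.0276
  -0.0276 phi_1 + 1.0492 phi_2 = -0.2247
Solve by Cramer's rule:
  det = gamma(0)^2 - gamma(1)^2 = (1.0492)^2 - (-0.0276)^2 = 1.10082064 - 0.00076176 = 1.10005888
  phi_hat_1 = [gamma(1) gamma(0) - gamma(1) gamma(2)] / det = [(-0.0276)(1.0492) - (-0.0276)(-0.2247)] / 1.10005888 = -0.03515964 / 1.10005888 = -0.032
  phi_hat_2 = [gamma(0) gamma(2) - gamma(1)^2] / det = [(1.0492)(-0.2247) - (-0.0276)^2] / 1.10005888 = -0.236517 / 1.10005888 = -0.215
So phi_hat = [-0.0320, -0.2150].
Therefore phi_hat_2 = -0.2150.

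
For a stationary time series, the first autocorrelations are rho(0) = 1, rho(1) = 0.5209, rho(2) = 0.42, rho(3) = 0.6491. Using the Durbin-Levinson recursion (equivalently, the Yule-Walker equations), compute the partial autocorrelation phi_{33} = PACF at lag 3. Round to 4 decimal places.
\phi_{33} = 0.5279

The PACF at lag k is phi_{kk}, the last component of the solution
to the Yule-Walker system G_k phi = r_k where
  (G_k)_{ij} = rho(|i - j|), (r_k)_i = rho(i), i,j = 1..k.
Equivalently, Durbin-Levinson gives phi_{kk} iteratively:
  phi_{11} = rho(1)
  phi_{kk} = [rho(k) - sum_{j=1..k-1} phi_{k-1,j} rho(k-j)]
            / [1 - sum_{j=1..k-1} phi_{k-1,j} rho(j)],
  phi_{k,j} = phi_{k-1,j} - phi_{kk} phi_{k-1,k-j},  j = 1..k-1.
Step k = 1:
  phi_11 = rho(1) = 0.5209.
Step k = 2:
  phi_22 = [rho(2) - phi_11 rho(1)] / [1 - phi_11 rho(1)] = [0.42 - (0.5209)(0.5209)] / [1 - (0.5209)(0.5209)]
         = 0.14866319 / 0.72866319 = 0.204022.
  Update: phi_21 = phi_11 - phi_22 phi_11 = 0.5209 - (0.204022)(0.5209) = 0.414625.
Step k = 3:
  phi_33 = [rho(3) - phi_21 rho(2) - phi_22 rho(1)] / [1 - phi_21 rho(1) - phi_22 rho(2)]
    numerator   = 0.6491 - (0.414625)(0.42) - (0.204022)(0.5209) = 0.36868252
    denominator = 1 - (0.414625)(0.5209) - (0.204022)(0.42) = 0.69833266
  phi_33 = 0.36868252 / 0.69833266 = 0.5279.
Therefore phi_{33} = 0.5279.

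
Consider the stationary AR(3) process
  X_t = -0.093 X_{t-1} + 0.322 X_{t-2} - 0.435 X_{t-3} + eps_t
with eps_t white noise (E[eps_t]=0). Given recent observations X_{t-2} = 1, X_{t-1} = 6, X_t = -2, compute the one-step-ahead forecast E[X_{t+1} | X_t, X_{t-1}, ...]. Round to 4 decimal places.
E[X_{t+1} \mid \mathcal F_t] = 1.6830

For an AR(p) model X_t = c + sum_i phi_i X_{t-i} + eps_t, the
one-step-ahead conditional mean is
  E[X_{t+1} | X_t, ...] = c + sum_i phi_i X_{t+1-i}.
Substitute known values:
  E[X_{t+1} | ...] = (-0.093) * (-2) + (0.322) * (6) + (-0.435) * (1)
                   = 1.6830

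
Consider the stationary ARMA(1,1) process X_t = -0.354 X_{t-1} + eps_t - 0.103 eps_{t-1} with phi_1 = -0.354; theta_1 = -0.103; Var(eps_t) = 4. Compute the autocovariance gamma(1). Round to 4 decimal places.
\gamma(1) = -2.1661

Multiply the model equation by X_{t-k} and take expectations. With theta_0 = psi_0 = 1 and psi_j the MA(infinity) weights, this gives
  gamma(k) - sum_i phi_i gamma(k-i) = c_k,
  c_k = sigma^2 * sum_{j=k..q} theta_j psi_{j-k}   (c_k = 0 for k > q),
using gamma(-m) = gamma(m).
psi-weights needed (psi_j = theta_j + sum_i phi_i psi_{j-i}):
  psi_1 = theta_1 + phi_1 = -0.103 + (-0.354) = -0.457
Right-hand sides:
  c_0 = sigma^2 (1 + theta_1 psi_1) = 4 * (1 + (-0.103)(-0.457)) = 4 * 1.047071 = 4.188284
  c_1 = sigma^2 theta_1 = 4 * (-0.103) = -0.412
  c_2 = 0
Equations for k = 0 and k = 1 (AR order 1):
  gamma(0) = phi_1 gamma(1) + c_0
  gamma(1) = phi_1 gamma(0) + c_1
Substituting the second into the first: gamma(0) (1 - phi_1^2) = c_0 + phi_1 c_1, so
  gamma(0) = (c_0 + phi_1 c_1) / (1 - phi_1^2) = (4.188284 + (-0.354)(-0.412)) / (1 - (-0.354)^2) = 4.334132 / 0.874684 = 4.955083.
  gamma(1) = phi_1 gamma(0) + c_1 = (-0.354)(4.955083) + (-0.412) = -2.166099.
Therefore gamma(1) = -2.1661 (to 4 decimal places).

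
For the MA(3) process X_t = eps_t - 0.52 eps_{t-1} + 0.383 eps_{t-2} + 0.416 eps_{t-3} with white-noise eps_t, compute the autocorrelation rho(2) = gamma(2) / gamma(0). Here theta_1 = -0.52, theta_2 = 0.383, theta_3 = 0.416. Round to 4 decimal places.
\rho(2) = 0.1048

For an MA(q) process with theta_0 = 1, the autocovariance is
  gamma(k) = sigma^2 * sum_{i=0..q-k} theta_i * theta_{i+k},
and rho(k) = gamma(k) / gamma(0). Sigma^2 cancels.
  numerator   = (1)*(0.383) + (-0.52)*(0.416) = 0.16668.
  denominator = (1)^2 + (-0.52)^2 + (0.383)^2 + (0.416)^2 = 1.590145.
  rho(2) = 0.16668 / 1.590145 = 0.1048.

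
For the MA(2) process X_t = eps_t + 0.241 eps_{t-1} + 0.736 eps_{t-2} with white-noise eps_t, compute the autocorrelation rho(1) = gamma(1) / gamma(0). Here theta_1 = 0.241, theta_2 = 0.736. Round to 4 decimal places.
\rho(1) = 0.2615

For an MA(q) process with theta_0 = 1, the autocovariance is
  gamma(k) = sigma^2 * sum_{i=0..q-k} theta_i * theta_{i+k},
and rho(k) = gamma(k) / gamma(0). Sigma^2 cancels.
  numerator   = (1)*(0.241) + (0.241)*(0.736) = 0.418376.
  denominator = (1)^2 + (0.241)^2 + (0.736)^2 = 1.599777.
  rho(1) = 0.418376 / 1.599777 = 0.2615.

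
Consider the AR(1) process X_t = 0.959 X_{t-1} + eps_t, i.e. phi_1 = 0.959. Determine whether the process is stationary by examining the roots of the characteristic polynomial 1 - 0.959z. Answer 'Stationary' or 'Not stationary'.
\text{Stationary}

The AR(p) characteristic polynomial is P(z) = 1 - 0.959z.
Stationarity requires all roots to lie outside the unit circle, i.e. |z| > 1 for every root.
This is linear in z: 1 + (-0.959) z = 0  =>  z = -1/(-0.959) = 1.042753,  |z| = 1.042753.
Moduli of all roots: 1.0428.
All moduli strictly greater than 1? Yes.
Verdict: Stationary.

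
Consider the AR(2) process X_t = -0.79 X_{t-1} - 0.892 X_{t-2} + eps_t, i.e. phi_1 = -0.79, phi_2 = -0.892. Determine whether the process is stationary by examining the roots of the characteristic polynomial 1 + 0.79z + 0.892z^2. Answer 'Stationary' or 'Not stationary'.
\text{Stationary}

The AR(p) characteristic polynomial is P(z) = 1 + 0.79z + 0.892z^2.
Stationarity requires all roots to lie outside the unit circle, i.e. |z| > 1 for every root.
Set 1 + (0.79) z + (0.892) z^2 = 0, i.e. a z^2 + b z + c = 0 with a = 0.892, b = 0.79, c = 1.
Discriminant D = b^2 - 4ac = (0.79)^2 - 4*(0.892)*1 = 0.6241 - (3.568) = -2.9439.
D < 0, so the roots are the complex-conjugate pair z = (-b +/- i sqrt(-D)) / (2a) = -0.4428 +/- 0.9618i.
For a conjugate pair |z|^2 = z * conj(z) = (product of roots) = c/a = 1/(0.892) = 1.121076, so |z| = sqrt(1.121076) = 1.0588 for both roots.
Moduli of all roots: 1.0588, 1.0588.
All moduli strictly greater than 1? Yes.
Verdict: Stationary.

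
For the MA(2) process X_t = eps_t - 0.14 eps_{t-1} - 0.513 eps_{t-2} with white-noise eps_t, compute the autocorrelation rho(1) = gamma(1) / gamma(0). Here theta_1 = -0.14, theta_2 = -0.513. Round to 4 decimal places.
\rho(1) = -0.0532

For an MA(q) process with theta_0 = 1, the autocovariance is
  gamma(k) = sigma^2 * sum_{i=0..q-k} theta_i * theta_{i+k},
and rho(k) = gamma(k) / gamma(0). Sigma^2 cancels.
  numerator   = (1)*(-0.14) + (-0.14)*(-0.513) = -0.06818.
  denominator = (1)^2 + (-0.14)^2 + (-0.513)^2 = 1.282769.
  rho(1) = -0.06818 / 1.282769 = -0.0532.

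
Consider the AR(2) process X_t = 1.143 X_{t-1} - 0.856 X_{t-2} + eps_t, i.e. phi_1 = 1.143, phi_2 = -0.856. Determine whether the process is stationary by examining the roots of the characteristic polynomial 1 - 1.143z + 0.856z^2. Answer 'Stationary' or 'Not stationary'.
\text{Stationary}

The AR(p) characteristic polynomial is P(z) = 1 - 1.143z + 0.856z^2.
Stationarity requires all roots to lie outside the unit circle, i.e. |z| > 1 for every root.
Set 1 + (-1.143) z + (0.856) z^2 = 0, i.e. a z^2 + b z + c = 0 with a = 0.856, b = -1.143, c = 1.
Discriminant D = b^2 - 4ac = (-1.143)^2 - 4*(0.856)*1 = 1.306449 - (3.424) = -2.117551.
D < 0, so the roots are the complex-conjugate pair z = (-b +/- i sqrt(-D)) / (2a) = 0.6676 +/- 0.85i.
For a conjugate pair |z|^2 = z * conj(z) = (product of roots) = c/a = 1/(0.856) = 1.168224, so |z| = sqrt(1.168224) = 1.0808 for both roots.
Moduli of all roots: 1.0808, 1.0808.
All moduli strictly greater than 1? Yes.
Verdict: Stationary.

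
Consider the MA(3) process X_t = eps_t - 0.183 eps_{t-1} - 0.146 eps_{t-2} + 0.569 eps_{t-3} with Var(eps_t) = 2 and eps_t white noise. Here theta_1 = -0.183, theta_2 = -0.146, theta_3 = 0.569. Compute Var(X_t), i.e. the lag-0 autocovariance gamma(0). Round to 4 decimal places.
\gamma(0) = 2.7571

For an MA(q) process X_t = eps_t + sum_i theta_i eps_{t-i} with
Var(eps_t) = sigma^2, the variance is
  gamma(0) = sigma^2 * (1 + sum_i theta_i^2).
  sum_i theta_i^2 = (-0.183)^2 + (-0.146)^2 + (0.569)^2 = 0.033489 + 0.021316 + 0.323761 = 0.378566.
  gamma(0) = 2 * (1 + 0.378566) = 2 * 1.378566 = 2.757132, which rounds to 2.7571.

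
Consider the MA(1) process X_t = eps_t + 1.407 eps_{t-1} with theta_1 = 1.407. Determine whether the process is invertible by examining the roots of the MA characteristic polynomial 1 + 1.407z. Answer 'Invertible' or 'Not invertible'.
\text{Not invertible}

The MA(q) characteristic polynomial is P(z) = 1 + 1.407z.
Invertibility requires all roots to lie outside the unit circle, i.e. |z| > 1 for every root.
This is linear in z: 1 + (1.407) z = 0  =>  z = -1/(1.407) = -0.710732,  |z| = 0.710732.
Moduli of all roots: 0.7107.
All moduli strictly greater than 1? No.
Verdict: Not invertible.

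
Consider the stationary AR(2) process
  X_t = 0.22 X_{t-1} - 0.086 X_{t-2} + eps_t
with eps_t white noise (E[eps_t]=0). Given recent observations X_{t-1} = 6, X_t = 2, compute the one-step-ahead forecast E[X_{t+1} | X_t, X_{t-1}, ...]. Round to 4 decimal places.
E[X_{t+1} \mid \mathcal F_t] = -0.0760

For an AR(p) model X_t = c + sum_i phi_i X_{t-i} + eps_t, the
one-step-ahead conditional mean is
  E[X_{t+1} | X_t, ...] = c + sum_i phi_i X_{t+1-i}.
Substitute known values:
  E[X_{t+1} | ...] = (0.22) * (2) + (-0.086) * (6)
                   = -0.0760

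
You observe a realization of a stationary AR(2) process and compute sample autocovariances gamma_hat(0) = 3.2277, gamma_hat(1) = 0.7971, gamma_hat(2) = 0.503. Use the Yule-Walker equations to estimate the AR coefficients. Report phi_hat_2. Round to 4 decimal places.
\hat\phi_{2} = 0.1010

The Yule-Walker equations for an AR(p) process read, in matrix form,
  Gamma_p phi = r_p,   with   (Gamma_p)_{ij} = gamma(|i - j|),
                       (r_p)_i = gamma(i),   i,j = 1..p.
Substitute the sample gammas (Toeplitz matrix and right-hand side of size 2):
  Gamma_p = [[3.2277, 0.7971], [0.7971, 3.2277]]
  r_p     = [0.7971, 0.503]
Written out:
  3.2277 phi_1 + 0.7971 phi_2 = 0.7971
  0.7971 phi_1 + 3.2277 phi_2 = 0.503
Solve by Cramer's rule:
  det = gamma(0)^2 - gamma(1)^2 = (3.2277)^2 - (0.7971)^2 = 10.41804729 - 0.63536841 = 9.78267888
  phi_hat_1 = [gamma(1) gamma(0) - gamma(1) gamma(2)] / det = [(0.7971)(3.2277) - (0.7971)(0.503)] / 9.78267888 = 2.17185837 / 9.78267888 = 0.222
  phi_hat_2 = [gamma(0) gamma(2) - gamma(1)^2] / det = [(3.2277)(0.503) - (0.7971)^2] / 9.78267888 = 0.98816469 / 9.78267888 = 0.101
So phi_hat = [0.2220, 0.1010].
Therefore phi_hat_2 = 0.1010.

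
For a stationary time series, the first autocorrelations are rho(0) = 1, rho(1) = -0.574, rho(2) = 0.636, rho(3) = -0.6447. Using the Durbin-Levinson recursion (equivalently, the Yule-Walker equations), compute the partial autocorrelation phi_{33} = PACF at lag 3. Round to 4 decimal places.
\phi_{33} = -0.3471

The PACF at lag k is phi_{kk}, the last component of the solution
to the Yule-Walker system G_k phi = r_k where
  (G_k)_{ij} = rho(|i - j|), (r_k)_i = rho(i), i,j = 1..k.
Equivalently, Durbin-Levinson gives phi_{kk} iteratively:
  phi_{11} = rho(1)
  phi_{kk} = [rho(k) - sum_{j=1..k-1} phi_{k-1,j} rho(k-j)]
            / [1 - sum_{j=1..k-1} phi_{k-1,j} rho(j)],
  phi_{k,j} = phi_{k-1,j} - phi_{kk} phi_{k-1,k-j},  j = 1..k-1.
Step k = 1:
  phi_11 = rho(1) = -0.574.
Step k = 2:
  phi_22 = [rho(2) - phi_11 rho(1)] / [1 - phi_11 rho(1)] = [0.636 - (-0.574)(-0.574)] / [1 - (-0.574)(-0.574)]
         = 0.306524 / 0.670524 = 0.457141.
  Update: phi_21 = phi_11 - phi_22 phi_11 = -0.574 - (0.457141)(-0.574) = -0.311601.
Step k = 3:
  phi_33 = [rho(3) - phi_21 rho(2) - phi_22 rho(1)] / [1 - phi_21 rho(1) - phi_22 rho(2)]
    numerator   = -0.6447 - (-0.311601)(0.636) - (0.457141)(-0.574) = -0.18412279
    denominator = 1 - (-0.311601)(-0.574) - (0.457141)(0.636) = 0.53039932
  phi_33 = -0.18412279 / 0.53039932 = -0.3471.
Therefore phi_{33} = -0.3471.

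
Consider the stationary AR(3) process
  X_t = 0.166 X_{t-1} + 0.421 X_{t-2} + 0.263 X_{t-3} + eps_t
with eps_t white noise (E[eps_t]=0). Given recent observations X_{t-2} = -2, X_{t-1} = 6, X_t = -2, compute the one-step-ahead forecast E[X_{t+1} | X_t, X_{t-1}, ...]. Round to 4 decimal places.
E[X_{t+1} \mid \mathcal F_t] = 1.6680

For an AR(p) model X_t = c + sum_i phi_i X_{t-i} + eps_t, the
one-step-ahead conditional mean is
  E[X_{t+1} | X_t, ...] = c + sum_i phi_i X_{t+1-i}.
Substitute known values:
  E[X_{t+1} | ...] = (0.166) * (-2) + (0.421) * (6) + (0.263) * (-2)
                   = 1.6680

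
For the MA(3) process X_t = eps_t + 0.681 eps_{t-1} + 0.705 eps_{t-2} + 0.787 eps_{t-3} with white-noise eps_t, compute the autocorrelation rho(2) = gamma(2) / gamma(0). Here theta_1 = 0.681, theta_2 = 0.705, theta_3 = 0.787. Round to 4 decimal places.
\rho(2) = 0.4810

For an MA(q) process with theta_0 = 1, the autocovariance is
  gamma(k) = sigma^2 * sum_{i=0..q-k} theta_i * theta_{i+k},
and rho(k) = gamma(k) / gamma(0). Sigma^2 cancels.
  numerator   = (1)*(0.705) + (0.681)*(0.787) = 1.240947.
  denominator = (1)^2 + (0.681)^2 + (0.705)^2 + (0.787)^2 = 2.580155.
  rho(2) = 1.240947 / 2.580155 = 0.4810.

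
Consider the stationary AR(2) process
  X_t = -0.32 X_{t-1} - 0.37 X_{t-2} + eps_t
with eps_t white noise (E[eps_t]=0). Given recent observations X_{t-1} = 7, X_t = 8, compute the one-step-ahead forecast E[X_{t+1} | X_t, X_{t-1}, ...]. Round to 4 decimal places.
E[X_{t+1} \mid \mathcal F_t] = -5.1500

For an AR(p) model X_t = c + sum_i phi_i X_{t-i} + eps_t, the
one-step-ahead conditional mean is
  E[X_{t+1} | X_t, ...] = c + sum_i phi_i X_{t+1-i}.
Substitute known values:
  E[X_{t+1} | ...] = (-0.32) * (8) + (-0.37) * (7)
                   = -5.1500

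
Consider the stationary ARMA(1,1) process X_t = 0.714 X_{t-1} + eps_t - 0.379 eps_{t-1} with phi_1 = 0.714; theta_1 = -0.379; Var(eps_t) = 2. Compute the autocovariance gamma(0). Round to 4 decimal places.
\gamma(0) = 2.4579

Multiply the model equation by X_{t-k} and take expectations. With theta_0 = psi_0 = 1 and psi_j the MA(infinity) weights, this gives
  gamma(k) - sum_i phi_i gamma(k-i) = c_k,
  c_k = sigma^2 * sum_{j=k..q} theta_j psi_{j-k}   (c_k = 0 for k > q),
using gamma(-m) = gamma(m).
psi-weights needed (psi_j = theta_j + sum_i phi_i psi_{j-i}):
  psi_1 = theta_1 + phi_1 = -0.379 + (0.714) = 0.335
Right-hand sides:
  c_0 = sigma^2 (1 + theta_1 psi_1) = 2 * (1 + (-0.379)(0.335)) = 2 * 0.873035 = 1.74607
  c_1 = sigma^2 theta_1 = 2 * (-0.379) = -0.758
  c_2 = 0
Equations for k = 0 and k = 1 (AR order 1):
  gamma(0) = phi_1 gamma(1) + c_0
  gamma(1) = phi_1 gamma(0) + c_1
Substituting the second into the first: gamma(0) (1 - phi_1^2) = c_0 + phi_1 c_1, so
  gamma(0) = (c_0 + phi_1 c_1) / (1 - phi_1^2) = (1.74607 + (0.714)(-0.758)) / (1 - (0.714)^2) = 1.204858 / 0.490204 = 2.457871.
Therefore gamma(0) = 2.4579 (to 4 decimal places).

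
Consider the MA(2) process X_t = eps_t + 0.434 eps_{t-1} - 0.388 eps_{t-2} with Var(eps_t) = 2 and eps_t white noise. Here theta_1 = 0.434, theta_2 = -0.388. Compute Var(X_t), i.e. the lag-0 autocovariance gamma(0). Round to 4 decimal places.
\gamma(0) = 2.6778

For an MA(q) process X_t = eps_t + sum_i theta_i eps_{t-i} with
Var(eps_t) = sigma^2, the variance is
  gamma(0) = sigma^2 * (1 + sum_i theta_i^2).
  sum_i theta_i^2 = (0.434)^2 + (-0.388)^2 = 0.188356 + 0.150544 = 0.3389.
  gamma(0) = 2 * (1 + 0.3389) = 2 * 1.3389 = 2.6778.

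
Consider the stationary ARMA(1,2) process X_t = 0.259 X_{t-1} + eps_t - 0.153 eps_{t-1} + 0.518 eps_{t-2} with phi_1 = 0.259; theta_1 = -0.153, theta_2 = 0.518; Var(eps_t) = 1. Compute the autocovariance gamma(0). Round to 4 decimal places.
\gamma(0) = 1.3301

Multiply the model equation by X_{t-k} and take expectations. With theta_0 = psi_0 = 1 and psi_j the MA(infinity) weights, this gives
  gamma(k) - sum_i phi_i gamma(k-i) = c_k,
  c_k = sigma^2 * sum_{j=k..q} theta_j psi_{j-k}   (c_k = 0 for k > q),
using gamma(-m) = gamma(m).
psi-weights needed (psi_j = theta_j + sum_i phi_i psi_{j-i}):
  psi_1 = theta_1 + phi_1 = -0.153 + (0.259) = 0.106
  psi_2 = theta_2 + phi_1 psi_1 = 0.518 + (0.259)(0.106) = 0.545454
Right-hand sides:
  c_0 = sigma^2 (1 + theta_1 psi_1 + theta_2 psi_2) = 1 * (1 + (-0.153)(0.106) + (0.518)(0.545454)) = 1 * 1.266327 = 1.266327
  c_1 = sigma^2 (theta_1 + theta_2 psi_1) = 1 * (-0.153 + (0.518)(0.106)) = -0.098092
  c_2 = sigma^2 theta_2 = 1 * (0.518) = 0.518
Equations for k = 0 and k = 1 (AR order 1):
  gamma(0) = phi_1 gamma(1) + c_0
  gamma(1) = phi_1 gamma(0) + c_1
Substituting the second into the first: gamma(0) (1 - phi_1^2) = c_0 + phi_1 c_1, so
  gamma(0) = (c_0 + phi_1 c_1) / (1 - phi_1^2) = (1.266327 + (0.259)(-0.098092)) / (1 - (0.259)^2) = 1.240921 / 0.932919 = 1.330149.
Therefore gamma(0) = 1.3301 (to 4 decimal places).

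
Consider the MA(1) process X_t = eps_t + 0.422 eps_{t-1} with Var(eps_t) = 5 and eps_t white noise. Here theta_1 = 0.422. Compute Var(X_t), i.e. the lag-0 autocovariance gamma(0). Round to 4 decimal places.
\gamma(0) = 5.8904

For an MA(q) process X_t = eps_t + sum_i theta_i eps_{t-i} with
Var(eps_t) = sigma^2, the variance is
  gamma(0) = sigma^2 * (1 + sum_i theta_i^2).
  sum_i theta_i^2 = (0.422)^2 = 0.178084.
  gamma(0) = 5 * (1 + 0.178084) = 5 * 1.178084 = 5.89042, which rounds to 5.8904.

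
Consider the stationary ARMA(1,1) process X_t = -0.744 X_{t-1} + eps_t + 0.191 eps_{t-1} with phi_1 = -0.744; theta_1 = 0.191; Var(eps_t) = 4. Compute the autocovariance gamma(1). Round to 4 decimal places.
\gamma(1) = -4.2504

Multiply the model equation by X_{t-k} and take expectations. With theta_0 = psi_0 = 1 and psi_j the MA(infinity) weights, this gives
  gamma(k) - sum_i phi_i gamma(k-i) = c_k,
  c_k = sigma^2 * sum_{j=k..q} theta_j psi_{j-k}   (c_k = 0 for k > q),
using gamma(-m) = gamma(m).
psi-weights needed (psi_j = theta_j + sum_i phi_i psi_{j-i}):
  psi_1 = theta_1 + phi_1 = 0.191 + (-0.744) = -0.553
Right-hand sides:
  c_0 = sigma^2 (1 + theta_1 psi_1) = 4 * (1 + (0.191)(-0.553)) = 4 * 0.894377 = 3.577508
  c_1 = sigma^2 theta_1 = 4 * (0.191) = 0.764
  c_2 = 0
Equations for k = 0 and k = 1 (AR order 1):
  gamma(0) = phi_1 gamma(1) + c_0
  gamma(1) = phi_1 gamma(0) + c_1
Substituting the second into the first: gamma(0) (1 - phi_1^2) = c_0 + phi_1 c_1, so
  gamma(0) = (c_0 + phi_1 c_1) / (1 - phi_1^2) = (3.577508 + (-0.744)(0.764)) / (1 - (-0.744)^2) = 3.009092 / 0.446464 = 6.739831.
  gamma(1) = phi_1 gamma(0) + c_1 = (-0.744)(6.739831) + (0.764) = -4.250434.
Therefore gamma(1) = -4.2504 (to 4 decimal places).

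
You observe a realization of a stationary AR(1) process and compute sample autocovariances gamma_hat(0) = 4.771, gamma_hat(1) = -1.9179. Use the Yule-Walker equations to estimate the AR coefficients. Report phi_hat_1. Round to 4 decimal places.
\hat\phi_{1} = -0.4020

The Yule-Walker equations for an AR(p) process read, in matrix form,
  Gamma_p phi = r_p,   with   (Gamma_p)_{ij} = gamma(|i - j|),
                       (r_p)_i = gamma(i),   i,j = 1..p.
Substitute the sample gammas (Toeplitz matrix and right-hand side of size 1):
  Gamma_p = [[4.771]]
  r_p     = [-1.9179]
With p = 1 this is the single equation gamma(0) phi_1 = gamma(1):
  phi_hat_1 = gamma(1) / gamma(0) = -1.9179 / 4.771 = -0.4020.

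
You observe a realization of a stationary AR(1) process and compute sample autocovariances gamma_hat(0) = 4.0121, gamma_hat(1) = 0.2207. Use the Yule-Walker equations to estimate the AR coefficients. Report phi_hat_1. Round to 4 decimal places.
\hat\phi_{1} = 0.0550

The Yule-Walker equations for an AR(p) process read, in matrix form,
  Gamma_p phi = r_p,   with   (Gamma_p)_{ij} = gamma(|i - j|),
                       (r_p)_i = gamma(i),   i,j = 1..p.
Substitute the sample gammas (Toeplitz matrix and right-hand side of size 1):
  Gamma_p = [[4.0121]]
  r_p     = [0.2207]
With p = 1 this is the single equation gamma(0) phi_1 = gamma(1):
  phi_hat_1 = gamma(1) / gamma(0) = 0.2207 / 4.0121 = 0.0550.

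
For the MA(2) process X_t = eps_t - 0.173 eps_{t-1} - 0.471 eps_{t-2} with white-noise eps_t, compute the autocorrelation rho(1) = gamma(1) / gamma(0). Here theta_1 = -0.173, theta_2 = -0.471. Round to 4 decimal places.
\rho(1) = -0.0731

For an MA(q) process with theta_0 = 1, the autocovariance is
  gamma(k) = sigma^2 * sum_{i=0..q-k} theta_i * theta_{i+k},
and rho(k) = gamma(k) / gamma(0). Sigma^2 cancels.
  numerator   = (1)*(-0.173) + (-0.173)*(-0.471) = -0.091517.
  denominator = (1)^2 + (-0.173)^2 + (-0.471)^2 = 1.25177.
  rho(1) = -0.091517 / 1.25177 = -0.0731.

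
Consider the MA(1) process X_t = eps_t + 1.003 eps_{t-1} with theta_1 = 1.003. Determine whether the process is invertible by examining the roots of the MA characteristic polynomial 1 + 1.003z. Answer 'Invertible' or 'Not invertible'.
\text{Not invertible}

The MA(q) characteristic polynomial is P(z) = 1 + 1.003z.
Invertibility requires all roots to lie outside the unit circle, i.e. |z| > 1 for every root.
This is linear in z: 1 + (1.003) z = 0  =>  z = -1/(1.003) = -0.997009,  |z| = 0.997009.
Moduli of all roots: 0.9970.
All moduli strictly greater than 1? No.
Verdict: Not invertible.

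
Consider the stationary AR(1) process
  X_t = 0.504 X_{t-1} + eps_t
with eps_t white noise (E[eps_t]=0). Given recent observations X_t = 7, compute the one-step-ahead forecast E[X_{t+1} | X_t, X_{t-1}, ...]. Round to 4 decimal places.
E[X_{t+1} \mid \mathcal F_t] = 3.5280

For an AR(p) model X_t = c + sum_i phi_i X_{t-i} + eps_t, the
one-step-ahead conditional mean is
  E[X_{t+1} | X_t, ...] = c + sum_i phi_i X_{t+1-i}.
Substitute known values:
  E[X_{t+1} | ...] = (0.504) * (7)
                   = 3.5280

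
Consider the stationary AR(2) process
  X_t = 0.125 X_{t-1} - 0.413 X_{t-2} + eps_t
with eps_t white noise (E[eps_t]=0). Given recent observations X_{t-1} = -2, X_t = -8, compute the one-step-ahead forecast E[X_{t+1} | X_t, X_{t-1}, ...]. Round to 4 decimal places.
E[X_{t+1} \mid \mathcal F_t] = -0.1740

For an AR(p) model X_t = c + sum_i phi_i X_{t-i} + eps_t, the
one-step-ahead conditional mean is
  E[X_{t+1} | X_t, ...] = c + sum_i phi_i X_{t+1-i}.
Substitute known values:
  E[X_{t+1} | ...] = (0.125) * (-8) + (-0.413) * (-2)
                   = -0.1740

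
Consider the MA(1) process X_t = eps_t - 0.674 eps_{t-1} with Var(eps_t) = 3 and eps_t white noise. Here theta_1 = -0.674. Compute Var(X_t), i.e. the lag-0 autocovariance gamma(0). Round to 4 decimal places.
\gamma(0) = 4.3628

For an MA(q) process X_t = eps_t + sum_i theta_i eps_{t-i} with
Var(eps_t) = sigma^2, the variance is
  gamma(0) = sigma^2 * (1 + sum_i theta_i^2).
  sum_i theta_i^2 = (-0.674)^2 = 0.454276.
  gamma(0) = 3 * (1 + 0.454276) = 3 * 1.454276 = 4.362828, which rounds to 4.3628.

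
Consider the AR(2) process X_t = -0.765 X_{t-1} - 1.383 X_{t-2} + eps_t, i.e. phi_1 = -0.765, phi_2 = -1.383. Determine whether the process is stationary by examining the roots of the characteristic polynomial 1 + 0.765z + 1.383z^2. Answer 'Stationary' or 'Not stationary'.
\text{Not stationary}

The AR(p) characteristic polynomial is P(z) = 1 + 0.765z + 1.383z^2.
Stationarity requires all roots to lie outside the unit circle, i.e. |z| > 1 for every root.
Set 1 + (0.765) z + (1.383) z^2 = 0, i.e. a z^2 + b z + c = 0 with a = 1.383, b = 0.765, c = 1.
Discriminant D = b^2 - 4ac = (0.765)^2 - 4*(1.383)*1 = 0.585225 - (5.532) = -4.946775.
D < 0, so the roots are the complex-conjugate pair z = (-b +/- i sqrt(-D)) / (2a) = -0.2766 +/- 0.8041i.
For a conjugate pair |z|^2 = z * conj(z) = (product of roots) = c/a = 1/(1.383) = 0.723066, so |z| = sqrt(0.723066) = 0.8503 for both roots.
Moduli of all roots: 0.8503, 0.8503.
All moduli strictly greater than 1? No.
Verdict: Not stationary.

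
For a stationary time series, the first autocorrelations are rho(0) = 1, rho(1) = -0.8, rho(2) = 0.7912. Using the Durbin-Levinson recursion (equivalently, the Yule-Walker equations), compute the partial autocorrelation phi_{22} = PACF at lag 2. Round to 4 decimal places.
\phi_{22} = 0.4200

The PACF at lag k is phi_{kk}, the last component of the solution
to the Yule-Walker system G_k phi = r_k where
  (G_k)_{ij} = rho(|i - j|), (r_k)_i = rho(i), i,j = 1..k.
Equivalently, Durbin-Levinson gives phi_{kk} iteratively:
  phi_{11} = rho(1)
  phi_{kk} = [rho(k) - sum_{j=1..k-1} phi_{k-1,j} rho(k-j)]
            / [1 - sum_{j=1..k-1} phi_{k-1,j} rho(j)],
  phi_{k,j} = phi_{k-1,j} - phi_{kk} phi_{k-1,k-j},  j = 1..k-1.
Step k = 1:
  phi_11 = rho(1) = -0.8.
Step k = 2:
  phi_22 = [rho(2) - phi_11 rho(1)] / [1 - phi_11 rho(1)] = [0.7912 - (-0.8)(-0.8)] / [1 - (-0.8)(-0.8)]
         = 0.1512 / 0.36 = 0.42.
Therefore phi_{22} = 0.4200.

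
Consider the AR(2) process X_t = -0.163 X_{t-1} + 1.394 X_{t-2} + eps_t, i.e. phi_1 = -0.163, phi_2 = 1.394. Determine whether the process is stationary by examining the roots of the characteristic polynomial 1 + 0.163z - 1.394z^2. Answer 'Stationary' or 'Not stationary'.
\text{Not stationary}

The AR(p) characteristic polynomial is P(z) = 1 + 0.163z - 1.394z^2.
Stationarity requires all roots to lie outside the unit circle, i.e. |z| > 1 for every root.
Set 1 + (0.163) z + (-1.394) z^2 = 0, i.e. a z^2 + b z + c = 0 with a = -1.394, b = 0.163, c = 1.
Discriminant D = b^2 - 4ac = (0.163)^2 - 4*(-1.394)*1 = 0.026569 - (-5.576) = 5.602569.
D >= 0, so the roots are real: z = (-b +/- sqrt(D)) / (2a) = (-0.163 +/- 2.366975) / (-2.788).
  z_1 = (-0.163 + 2.366975) / (-2.788) = -0.7905,   |z_1| = 0.7905.
  z_2 = (-0.163 - 2.366975) / (-2.788) = 0.9075,   |z_2| = 0.9075.
Moduli of all roots: 0.7905, 0.9075.
All moduli strictly greater than 1? No.
Verdict: Not stationary.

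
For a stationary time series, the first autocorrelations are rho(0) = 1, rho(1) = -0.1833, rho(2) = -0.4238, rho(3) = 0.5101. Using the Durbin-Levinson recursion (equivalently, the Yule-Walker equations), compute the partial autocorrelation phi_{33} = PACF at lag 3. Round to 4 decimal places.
\phi_{33} = 0.4119

The PACF at lag k is phi_{kk}, the last component of the solution
to the Yule-Walker system G_k phi = r_k where
  (G_k)_{ij} = rho(|i - j|), (r_k)_i = rho(i), i,j = 1..k.
Equivalently, Durbin-Levinson gives phi_{kk} iteratively:
  phi_{11} = rho(1)
  phi_{kk} = [rho(k) - sum_{j=1..k-1} phi_{k-1,j} rho(k-j)]
            / [1 - sum_{j=1..k-1} phi_{k-1,j} rho(j)],
  phi_{k,j} = phi_{k-1,j} - phi_{kk} phi_{k-1,k-j},  j = 1..k-1.
Step k = 1:
  phi_11 = rho(1) = -0.1833.
Step k = 2:
  phi_22 = [rho(2) - phi_11 rho(1)] / [1 - phi_11 rho(1)] = [-0.4238 - (-0.1833)(-0.1833)] / [1 - (-0.1833)(-0.1833)]
         = -0.45739889 / 0.96640111 = -0.473301.
  Update: phi_21 = phi_11 - phi_22 phi_11 = -0.1833 - (-0.473301)(-0.1833) = -0.270056.
Step k = 3:
  phi_33 = [rho(3) - phi_21 rho(2) - phi_22 rho(1)] / [1 - phi_21 rho(1) - phi_22 rho(2)]
    numerator   = 0.5101 - (-0.270056)(-0.4238) - (-0.473301)(-0.1833) = 0.30889409
    denominator = 1 - (-0.270056)(-0.1833) - (-0.473301)(-0.4238) = 0.74991363
  phi_33 = 0.30889409 / 0.74991363 = 0.4119.
Therefore phi_{33} = 0.4119.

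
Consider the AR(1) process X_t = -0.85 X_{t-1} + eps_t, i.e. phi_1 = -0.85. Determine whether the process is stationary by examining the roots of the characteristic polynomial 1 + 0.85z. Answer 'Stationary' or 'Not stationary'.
\text{Stationary}

The AR(p) characteristic polynomial is P(z) = 1 + 0.85z.
Stationarity requires all roots to lie outside the unit circle, i.e. |z| > 1 for every root.
This is linear in z: 1 + (0.85) z = 0  =>  z = -1/(0.85) = -1.176471,  |z| = 1.176471.
Moduli of all roots: 1.1765.
All moduli strictly greater than 1? Yes.
Verdict: Stationary.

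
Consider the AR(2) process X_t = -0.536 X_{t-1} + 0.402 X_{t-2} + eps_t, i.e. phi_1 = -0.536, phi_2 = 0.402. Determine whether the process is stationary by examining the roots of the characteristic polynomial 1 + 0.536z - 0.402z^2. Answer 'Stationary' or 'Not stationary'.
\text{Stationary}

The AR(p) characteristic polynomial is P(z) = 1 + 0.536z - 0.402z^2.
Stationarity requires all roots to lie outside the unit circle, i.e. |z| > 1 for every root.
Set 1 + (0.536) z + (-0.402) z^2 = 0, i.e. a z^2 + b z + c = 0 with a = -0.402, b = 0.536, c = 1.
Discriminant D = b^2 - 4ac = (0.536)^2 - 4*(-0.402)*1 = 0.287296 - (-1.608) = 1.895296.
D >= 0, so the roots are real: z = (-b +/- sqrt(D)) / (2a) = (-0.536 +/- 1.376697) / (-0.804).
  z_1 = (-0.536 + 1.376697) / (-0.804) = -1.0456,   |z_1| = 1.0456.
  z_2 = (-0.536 - 1.376697) / (-0.804) = 2.379,   |z_2| = 2.379.
Moduli of all roots: 1.0456, 2.3790.
All moduli strictly greater than 1? Yes.
Verdict: Stationary.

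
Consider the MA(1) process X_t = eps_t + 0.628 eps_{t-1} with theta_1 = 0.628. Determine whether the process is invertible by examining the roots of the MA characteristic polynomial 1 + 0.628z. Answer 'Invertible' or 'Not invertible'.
\text{Invertible}

The MA(q) characteristic polynomial is P(z) = 1 + 0.628z.
Invertibility requires all roots to lie outside the unit circle, i.e. |z| > 1 for every root.
This is linear in z: 1 + (0.628) z = 0  =>  z = -1/(0.628) = -1.592357,  |z| = 1.592357.
Moduli of all roots: 1.5924.
All moduli strictly greater than 1? Yes.
Verdict: Invertible.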